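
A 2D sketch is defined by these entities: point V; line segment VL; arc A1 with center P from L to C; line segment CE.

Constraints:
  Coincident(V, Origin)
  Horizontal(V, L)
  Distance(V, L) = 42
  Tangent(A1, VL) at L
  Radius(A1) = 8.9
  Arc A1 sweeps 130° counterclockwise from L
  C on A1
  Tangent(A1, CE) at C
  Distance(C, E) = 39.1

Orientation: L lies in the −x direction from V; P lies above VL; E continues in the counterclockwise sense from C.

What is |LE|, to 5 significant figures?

48.189

V is at the origin; V and L share the same y with |VL| = 42.0 and L on the −x side, so L = (-42.000, 0.0000). Tangency of A1 to VL means the radius PL is perpendicular to VL, so P = L + (0, 8.9) = (-42.000, 8.9000). On A1, L sits at bearing -90° from P; a 130° counterclockwise sweep puts C at bearing 40°, so C = P + 8.9·(cos 40°, sin 40°) = (-35.182, 14.621). Since A1 is tangent to CE there, PC ⟂ CE, so CE runs along (−sin 40°, cos 40°); with |CE| = 39.1, E = (-60.315, 44.573). Then |LE| = |E − L| = 48.189.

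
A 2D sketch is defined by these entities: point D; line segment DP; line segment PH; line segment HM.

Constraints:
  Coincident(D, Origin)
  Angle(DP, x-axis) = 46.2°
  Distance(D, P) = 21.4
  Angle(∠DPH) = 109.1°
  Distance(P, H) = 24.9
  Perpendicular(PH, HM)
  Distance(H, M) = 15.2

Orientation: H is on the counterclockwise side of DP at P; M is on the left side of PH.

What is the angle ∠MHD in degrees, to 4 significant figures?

57.63°

D is at the origin; DP runs at 46.2° with length 21.4, so P = 21.4·(cos 46.2°, sin 46.2°) = (14.81, 15.45). ∠DPH = 109.1°, so PH runs at 46.2° + (180° − 109.1°) = 117.1° from the x-axis; with |PH| = 24.9, H = P + 24.9·(cos 117.1°, sin 117.1°) = (3.469, 37.61). PH is perpendicular to HM; with |HM| = 15.2 on the left of PH, M = H + 15.2·(-0.8902, -0.4555) = (-10.06, 30.69). Then cos ∠MHD = HM·HD / (|HM||HD|), giving 57.63°.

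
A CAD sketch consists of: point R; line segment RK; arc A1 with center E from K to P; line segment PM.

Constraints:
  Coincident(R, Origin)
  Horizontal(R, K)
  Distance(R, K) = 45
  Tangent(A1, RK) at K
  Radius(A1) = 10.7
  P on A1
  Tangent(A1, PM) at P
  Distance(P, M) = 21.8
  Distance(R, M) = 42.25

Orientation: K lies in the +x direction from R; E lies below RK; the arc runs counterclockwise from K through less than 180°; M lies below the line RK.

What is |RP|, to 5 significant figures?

35.558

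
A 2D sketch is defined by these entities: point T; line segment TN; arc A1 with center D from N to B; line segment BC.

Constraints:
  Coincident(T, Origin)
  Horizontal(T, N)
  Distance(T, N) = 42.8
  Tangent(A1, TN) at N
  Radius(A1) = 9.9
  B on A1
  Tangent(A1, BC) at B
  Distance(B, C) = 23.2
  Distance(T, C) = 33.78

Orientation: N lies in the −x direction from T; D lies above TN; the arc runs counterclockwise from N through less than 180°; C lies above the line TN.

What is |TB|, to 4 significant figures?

34.58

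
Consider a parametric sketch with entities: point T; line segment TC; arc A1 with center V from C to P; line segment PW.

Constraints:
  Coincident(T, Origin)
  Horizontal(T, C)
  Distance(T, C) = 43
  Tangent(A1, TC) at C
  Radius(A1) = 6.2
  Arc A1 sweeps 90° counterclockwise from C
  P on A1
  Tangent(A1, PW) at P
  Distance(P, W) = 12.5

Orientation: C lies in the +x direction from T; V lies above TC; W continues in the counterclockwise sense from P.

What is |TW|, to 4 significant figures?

52.63

T is at the origin; TC is horizontal with |TC| = 43.0 and C on the +x side, so C = (43.00, 0.000). The tangent condition forces VC to be normal to TC, so V = C + (0, 6.2) = (43.00, 6.200). On A1, C sits at bearing -90° from V; a 90° counterclockwise sweep puts P at bearing 0°, so P = V + 6.2·(cos 0°, sin 0°) = (49.20, 6.200). The tangent condition forces VP to be normal to PW, so PW runs along (−sin 0°, cos 0°); with |PW| = 12.5, W = (49.20, 18.70). Then |TW| = |W − T| = 52.63.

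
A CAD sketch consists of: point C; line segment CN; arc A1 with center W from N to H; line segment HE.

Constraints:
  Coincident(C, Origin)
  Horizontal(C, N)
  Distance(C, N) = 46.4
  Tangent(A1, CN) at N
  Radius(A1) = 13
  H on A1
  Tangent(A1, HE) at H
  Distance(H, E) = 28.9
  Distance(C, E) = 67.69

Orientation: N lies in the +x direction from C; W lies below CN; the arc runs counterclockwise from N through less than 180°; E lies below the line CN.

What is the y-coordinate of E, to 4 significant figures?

-44.33

Checks: C.y = 0.00, N.y = 0.00 ✓; |WH| = 13.00 ✓; ∠(WH, HE) = 90.00° ✓; |HE| = 28.90 ✓; |CE| = 67.69 ✓.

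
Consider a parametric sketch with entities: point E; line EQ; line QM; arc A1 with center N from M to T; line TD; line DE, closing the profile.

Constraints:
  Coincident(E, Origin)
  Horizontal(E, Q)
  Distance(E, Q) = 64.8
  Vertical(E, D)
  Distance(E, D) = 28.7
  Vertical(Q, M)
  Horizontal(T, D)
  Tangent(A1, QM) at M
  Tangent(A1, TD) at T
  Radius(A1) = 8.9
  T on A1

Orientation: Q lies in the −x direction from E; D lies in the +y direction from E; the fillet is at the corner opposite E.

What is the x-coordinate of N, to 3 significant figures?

-55.9

E and D share the same x with |ED| = 28.7 and D on the +y side, so D = (0.00, 28.7). The virtual corner opposite E is at (-64.8, 28.7). Tangency of A1 to QM means the radius NM is perpendicular to QM and since A1 is tangent to TD there, NT ⟂ TD, with radius 8.9, so the center N sits 8.9 in from both sides at N = (-55.9, 19.8). So N.x = -55.9.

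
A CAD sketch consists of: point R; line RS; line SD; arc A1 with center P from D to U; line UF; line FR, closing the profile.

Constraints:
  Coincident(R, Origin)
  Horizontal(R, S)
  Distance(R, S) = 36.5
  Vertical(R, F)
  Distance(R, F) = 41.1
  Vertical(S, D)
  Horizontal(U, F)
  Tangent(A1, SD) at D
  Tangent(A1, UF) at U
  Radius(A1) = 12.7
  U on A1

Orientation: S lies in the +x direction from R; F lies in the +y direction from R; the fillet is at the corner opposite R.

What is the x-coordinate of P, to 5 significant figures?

23.800

R is at the origin; R and S share the same y with |RS| = 36.5 and S on the +x side, so S = (36.500, 0.0000). R and F share the same x with |RF| = 41.1 and F on the +y side, so F = (0.0000, 41.100). The virtual corner opposite R is at (36.500, 41.100). The tangent condition forces PD to be normal to SD and A1 meets UF tangentially, so PU is at right angles to UF, with radius 12.7, so the center P sits 12.7 in from both sides at P = (23.800, 28.400). So P.x = 23.800.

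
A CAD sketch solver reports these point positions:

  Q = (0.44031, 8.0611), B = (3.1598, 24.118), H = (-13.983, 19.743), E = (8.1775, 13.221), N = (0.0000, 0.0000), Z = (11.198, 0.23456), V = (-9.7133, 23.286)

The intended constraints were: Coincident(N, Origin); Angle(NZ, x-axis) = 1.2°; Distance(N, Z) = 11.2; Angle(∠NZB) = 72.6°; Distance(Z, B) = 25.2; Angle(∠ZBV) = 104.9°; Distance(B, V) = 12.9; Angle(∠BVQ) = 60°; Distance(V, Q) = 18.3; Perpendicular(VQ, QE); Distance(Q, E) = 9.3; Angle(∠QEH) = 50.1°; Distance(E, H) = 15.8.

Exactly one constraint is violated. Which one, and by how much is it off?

Distance(E, H) = 15.8 — off by 7.30.

N = (0.00, 0.00) ✓; NZ at 1.200° ✓; |NZ| = 11.20 ✓; ∠NZB = 72.60° ✓; |ZB| = 25.20 ✓; ∠ZBV = 104.9° ✓; |BV| = 12.90 ✓; ∠BVQ = 60.00° ✓; |VQ| = 18.30 ✓; ∠(VQ, QE) = 90.00° ✓; |QE| = 9.300 ✓; ∠QEH = 50.10° ✓; |EH| = 23.10 ✗.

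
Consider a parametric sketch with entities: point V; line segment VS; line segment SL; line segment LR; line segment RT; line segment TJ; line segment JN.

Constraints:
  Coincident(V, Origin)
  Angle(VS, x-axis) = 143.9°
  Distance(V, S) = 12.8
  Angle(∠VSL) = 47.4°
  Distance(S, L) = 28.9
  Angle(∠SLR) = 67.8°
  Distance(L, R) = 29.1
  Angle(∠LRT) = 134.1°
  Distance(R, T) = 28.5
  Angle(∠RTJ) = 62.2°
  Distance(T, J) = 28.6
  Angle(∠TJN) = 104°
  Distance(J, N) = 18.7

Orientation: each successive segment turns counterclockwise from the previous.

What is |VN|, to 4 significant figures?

5.164

V is at the origin; VS runs at 143.9° with length 12.8, so S = (-10.34, 7.542). ∠VSL = 47.4° gives SL at -83.50° from the x-axis; with |SL| = 28.9, L = (-7.071, -21.17). ∠SLR = 67.8° gives LR at 28.70° from the x-axis; with |LR| = 29.1, R = (18.45, -7.198). ∠LRT = 134.1° gives RT at 74.60° from the x-axis; with |RT| = 28.5, T = (26.02, 20.28). ∠RTJ = 62.2° gives TJ at -167.6° from the x-axis; with |TJ| = 28.6, J = (-1.910, 14.14). ∠TJN = 104.0° gives JN at -91.60° from the x-axis; with |JN| = 18.7, N = (-2.432, -4.555). Then |VN| = |N − V| = 5.164.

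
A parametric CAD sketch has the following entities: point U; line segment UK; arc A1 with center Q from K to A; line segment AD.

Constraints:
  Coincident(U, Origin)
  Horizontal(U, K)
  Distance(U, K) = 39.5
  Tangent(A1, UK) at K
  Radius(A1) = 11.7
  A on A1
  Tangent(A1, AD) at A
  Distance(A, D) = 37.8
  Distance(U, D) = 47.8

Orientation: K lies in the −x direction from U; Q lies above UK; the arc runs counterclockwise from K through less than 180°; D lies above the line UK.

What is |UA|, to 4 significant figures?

29.50

U is at the origin; U and K share the same y with |UK| = 39.5 and K on the −x side, so K = (-39.50, 0.000). The tangent condition forces QK to be normal to UK, so Q = K + (0, 11.7) = (-39.50, 11.70). Since QA ⟂ AD (tangency), |QD| = √(11.7² + 37.8²) = 39.57 regardless of where A sits on A1. So D lies on both circle(U, 47.8) and circle(Q, 39.57); the above-UK intersection is D = (-17.40, 44.52). A is the foot of the tangent from D: A = (-28.30, 8.327).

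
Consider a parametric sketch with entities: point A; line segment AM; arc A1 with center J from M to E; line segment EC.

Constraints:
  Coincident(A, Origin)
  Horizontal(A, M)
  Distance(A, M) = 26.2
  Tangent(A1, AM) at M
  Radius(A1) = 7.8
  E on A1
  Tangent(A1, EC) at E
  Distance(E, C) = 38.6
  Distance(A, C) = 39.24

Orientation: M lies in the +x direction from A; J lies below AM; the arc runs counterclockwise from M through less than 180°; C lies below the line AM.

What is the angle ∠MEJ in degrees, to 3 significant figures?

57.9°

A is at the origin; A and M share the same y with |AM| = 26.2 and M on the +x side, so M = (26.2, 0.00). A1 meets AM tangentially, so JM is at right angles to AM, so J = M + (0, -7.8) = (26.2, -7.80). Since JE ⟂ EC (tangency), |JC| = √(7.8² + 38.6²) = 39.4 regardless of where E sits on A1. So C lies on both circle(A, 39.24) and circle(J, 39.4); the below-AM intersection is C = (2.39, -39.2). E is the foot of the tangent from C: E = (19.2, -4.41).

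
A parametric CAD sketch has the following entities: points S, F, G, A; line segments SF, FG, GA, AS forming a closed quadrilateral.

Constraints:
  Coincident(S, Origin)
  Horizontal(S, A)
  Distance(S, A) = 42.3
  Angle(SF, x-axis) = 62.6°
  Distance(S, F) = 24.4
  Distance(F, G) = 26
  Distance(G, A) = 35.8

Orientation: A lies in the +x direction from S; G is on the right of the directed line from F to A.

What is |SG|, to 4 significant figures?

7.789

S is at the origin; S and A share the same y with |SA| = 42.3 and A in +x, so A = (42.3, 0). SF runs at 62.6° with |SF| = 24.4, so F = (11.23, 21.66). G is determined by |FG| = 26.0 and |GA| = 35.8 together: it lies at the intersection of circle(F, 26.0) and circle(A, 35.8). With |FA| = 37.88, the foot of the radical line on FA is 10.94 from F and the perpendicular offset is √(26.0² − 10.94²) = 23.58. Taking the right-of-FA solution: G = (6.718, -3.943).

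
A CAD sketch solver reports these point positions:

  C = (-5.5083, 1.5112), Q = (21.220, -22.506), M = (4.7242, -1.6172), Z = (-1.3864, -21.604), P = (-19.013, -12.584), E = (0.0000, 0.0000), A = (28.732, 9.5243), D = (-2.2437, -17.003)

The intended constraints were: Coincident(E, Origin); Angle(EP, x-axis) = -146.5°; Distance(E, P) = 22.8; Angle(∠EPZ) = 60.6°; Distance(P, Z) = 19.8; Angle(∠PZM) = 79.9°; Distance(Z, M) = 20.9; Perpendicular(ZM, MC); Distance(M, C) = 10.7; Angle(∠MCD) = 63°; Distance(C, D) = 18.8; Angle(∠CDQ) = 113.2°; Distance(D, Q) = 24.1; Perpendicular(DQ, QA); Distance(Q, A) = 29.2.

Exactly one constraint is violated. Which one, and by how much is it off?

Distance(Q, A) = 29.2 — off by 3.70.

E = (0.00, 0.00) ✓; EP at -146.5° ✓; |EP| = 22.80 ✓; ∠EPZ = 60.60° ✓; |PZ| = 19.80 ✓; ∠PZM = 79.90° ✓; |ZM| = 20.90 ✓; ∠(ZM, MC) = 90.00° ✓; |MC| = 10.70 ✓; ∠MCD = 63.00° ✓; |CD| = 18.80 ✓; ∠CDQ = 113.2° ✓; |DQ| = 24.10 ✓; ∠(DQ, QA) = 90.00° ✓; |QA| = 32.90 ✗.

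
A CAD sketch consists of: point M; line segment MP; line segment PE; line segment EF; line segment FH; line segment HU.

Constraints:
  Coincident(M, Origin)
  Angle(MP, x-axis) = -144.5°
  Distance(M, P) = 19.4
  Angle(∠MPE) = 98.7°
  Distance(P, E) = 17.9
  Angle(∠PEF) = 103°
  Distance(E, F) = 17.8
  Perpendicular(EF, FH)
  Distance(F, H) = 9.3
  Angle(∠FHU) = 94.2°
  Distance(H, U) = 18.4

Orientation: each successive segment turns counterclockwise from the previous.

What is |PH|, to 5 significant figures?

23.296

∠PEF = 103.0° gives EF at 13.800° from the x-axis; with |EF| = 17.8, F = (9.5631, -22.997). EF is perpendicular to FH, so FH runs at 103.80°; with |FH| = 9.3, H = (7.3447, -13.965). Then |PH| = |H − P| = 23.296.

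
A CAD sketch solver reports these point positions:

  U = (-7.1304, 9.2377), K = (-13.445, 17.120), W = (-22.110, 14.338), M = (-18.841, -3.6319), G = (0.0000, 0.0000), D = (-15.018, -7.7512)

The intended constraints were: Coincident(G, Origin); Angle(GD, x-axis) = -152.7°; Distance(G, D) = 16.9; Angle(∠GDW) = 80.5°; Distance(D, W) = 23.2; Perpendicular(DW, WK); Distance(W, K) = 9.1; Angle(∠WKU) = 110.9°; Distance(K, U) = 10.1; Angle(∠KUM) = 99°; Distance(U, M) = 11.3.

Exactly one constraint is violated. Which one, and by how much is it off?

Distance(U, M) = 11.3 — off by 6.10.

G = (0.00, 0.00) ✓; GD at -152.7° ✓; |GD| = 16.90 ✓; ∠GDW = 80.50° ✓; |DW| = 23.20 ✓; ∠(DW, WK) = 90.00° ✓; |WK| = 9.101 ✓; ∠WKU = 110.9° ✓; |KU| = 10.10 ✓; ∠KUM = 99.00° ✓; |UM| = 17.40 ✗.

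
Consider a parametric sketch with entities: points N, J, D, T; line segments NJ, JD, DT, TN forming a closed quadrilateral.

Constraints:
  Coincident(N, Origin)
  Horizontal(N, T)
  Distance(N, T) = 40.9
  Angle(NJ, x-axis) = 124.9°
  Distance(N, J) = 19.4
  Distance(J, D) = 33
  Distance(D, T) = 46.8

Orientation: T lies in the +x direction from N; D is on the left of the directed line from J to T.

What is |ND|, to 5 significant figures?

40.253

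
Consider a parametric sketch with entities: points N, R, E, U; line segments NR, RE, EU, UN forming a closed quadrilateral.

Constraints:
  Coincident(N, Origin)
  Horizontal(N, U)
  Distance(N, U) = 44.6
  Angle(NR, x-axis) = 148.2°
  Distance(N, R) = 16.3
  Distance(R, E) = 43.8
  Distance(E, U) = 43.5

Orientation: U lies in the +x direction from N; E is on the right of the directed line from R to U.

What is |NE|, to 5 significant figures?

29.618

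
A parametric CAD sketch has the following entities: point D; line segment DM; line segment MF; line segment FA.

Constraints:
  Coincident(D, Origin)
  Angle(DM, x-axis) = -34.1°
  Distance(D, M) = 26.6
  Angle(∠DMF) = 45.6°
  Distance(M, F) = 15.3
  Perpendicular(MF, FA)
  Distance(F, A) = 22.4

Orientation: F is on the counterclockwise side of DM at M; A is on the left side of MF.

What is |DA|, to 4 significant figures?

4.742

∠DMF = 45.6°, so MF runs at -34.1° + (180° − 45.6°) = 100.3° from the x-axis; with |MF| = 15.3, F = M + 15.3·(cos 100.3°, sin 100.3°) = (19.29, 0.1404). MF is perpendicular to FA; with |FA| = 22.4 on the left of MF, A = F + 22.4·(-0.9839, -0.1788) = (-2.748, -3.865). Then |DA| = |A − D| = 4.742.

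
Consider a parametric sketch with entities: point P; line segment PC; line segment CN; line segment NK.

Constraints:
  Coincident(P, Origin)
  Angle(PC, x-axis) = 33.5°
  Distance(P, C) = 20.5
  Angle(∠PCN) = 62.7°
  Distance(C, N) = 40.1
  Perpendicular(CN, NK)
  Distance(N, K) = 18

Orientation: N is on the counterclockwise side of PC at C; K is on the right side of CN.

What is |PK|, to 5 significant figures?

47.476

∠PCN = 62.7°, so CN runs at 33.5° + (180° − 62.7°) = 150.80° from the x-axis; with |CN| = 40.1, N = C + 40.1·(cos 150.80°, sin 150.80°) = (-17.910, 30.878). CN ⟂ NK; with |NK| = 18.0 on the right of CN, K = N + 18.0·(0.48786, 0.87292) = (-9.1280, 46.590). Then |PK| = |K − P| = 47.476.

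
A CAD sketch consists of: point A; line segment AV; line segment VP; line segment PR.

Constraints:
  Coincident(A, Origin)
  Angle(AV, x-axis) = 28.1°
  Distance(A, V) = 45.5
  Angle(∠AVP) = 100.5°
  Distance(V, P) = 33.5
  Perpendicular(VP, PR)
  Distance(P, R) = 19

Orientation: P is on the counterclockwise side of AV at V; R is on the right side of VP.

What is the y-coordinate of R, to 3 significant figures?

59.1

A is at the origin; AV runs at 28.1° with length 45.5, so V = 45.5·(cos 28.1°, sin 28.1°) = (40.1, 21.4). ∠AVP = 100.5°, so VP runs at 28.1° + (180° − 100.5°) = 108° from the x-axis; with |VP| = 33.5, P = V + 33.5·(cos 108°, sin 108°) = (30.0, 53.4). The perpendicularity gives PR at right angles to VP; with |PR| = 19.0 on the right of VP, R = P + 19.0·(0.953, 0.302) = (48.1, 59.1). So R.y = 59.1.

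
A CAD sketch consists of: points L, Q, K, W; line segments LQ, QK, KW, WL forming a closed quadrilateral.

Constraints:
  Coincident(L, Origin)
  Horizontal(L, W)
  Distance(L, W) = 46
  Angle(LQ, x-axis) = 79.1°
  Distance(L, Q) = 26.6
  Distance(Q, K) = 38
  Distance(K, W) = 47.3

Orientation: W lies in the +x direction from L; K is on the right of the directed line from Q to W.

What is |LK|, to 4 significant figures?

11.56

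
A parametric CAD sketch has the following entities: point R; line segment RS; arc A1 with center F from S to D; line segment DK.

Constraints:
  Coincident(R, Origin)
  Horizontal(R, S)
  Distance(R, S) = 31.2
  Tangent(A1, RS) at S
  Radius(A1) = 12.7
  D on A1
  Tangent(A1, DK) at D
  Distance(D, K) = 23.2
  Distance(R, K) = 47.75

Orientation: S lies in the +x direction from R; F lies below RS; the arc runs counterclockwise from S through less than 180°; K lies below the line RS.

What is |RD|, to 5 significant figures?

25.926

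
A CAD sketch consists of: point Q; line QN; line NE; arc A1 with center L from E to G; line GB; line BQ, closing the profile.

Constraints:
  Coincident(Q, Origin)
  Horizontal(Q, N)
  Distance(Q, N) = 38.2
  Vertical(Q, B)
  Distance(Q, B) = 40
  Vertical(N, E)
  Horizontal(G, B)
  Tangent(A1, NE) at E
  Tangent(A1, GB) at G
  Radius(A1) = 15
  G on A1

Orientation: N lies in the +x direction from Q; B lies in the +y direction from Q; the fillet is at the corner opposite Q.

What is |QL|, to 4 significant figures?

34.11

Q is at the origin; Q and N share the same y with |QN| = 38.2 and N on the +x side, so N = (38.20, 0.000). Q and B share the same x with |QB| = 40.0 and B on the +y side, so B = (0.000, 40.00). The virtual corner opposite Q is at (38.20, 40.00). Tangency of A1 to NE means the radius LE is perpendicular to NE and A1 meets GB tangentially, so LG is at right angles to GB, with radius 15.0, so the center L sits 15.0 in from both sides at L = (23.20, 25.00). Then |QL| = |L − Q| = 34.11.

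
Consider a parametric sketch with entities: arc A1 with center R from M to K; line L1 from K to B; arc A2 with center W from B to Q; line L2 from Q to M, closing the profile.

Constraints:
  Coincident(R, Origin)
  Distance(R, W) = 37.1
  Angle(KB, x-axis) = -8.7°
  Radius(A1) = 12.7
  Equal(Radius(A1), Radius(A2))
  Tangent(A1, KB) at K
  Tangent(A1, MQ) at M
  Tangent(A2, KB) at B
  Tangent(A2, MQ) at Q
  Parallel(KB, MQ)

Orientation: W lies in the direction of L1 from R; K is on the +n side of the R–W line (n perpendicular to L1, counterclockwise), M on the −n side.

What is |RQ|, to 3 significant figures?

39.2

Tangency of A1 to both parallel lines with radius 12.7 puts K and M at R ± 12.7·n: K = (1.92, 12.6), M = (-1.92, -12.6). Equal radii place B and Q the same way about W: B = W + 12.7·n = (38.6, 6.94), Q = W − 12.7·n = (34.8, -18.2). Then |RQ| = |Q − R| = 39.2.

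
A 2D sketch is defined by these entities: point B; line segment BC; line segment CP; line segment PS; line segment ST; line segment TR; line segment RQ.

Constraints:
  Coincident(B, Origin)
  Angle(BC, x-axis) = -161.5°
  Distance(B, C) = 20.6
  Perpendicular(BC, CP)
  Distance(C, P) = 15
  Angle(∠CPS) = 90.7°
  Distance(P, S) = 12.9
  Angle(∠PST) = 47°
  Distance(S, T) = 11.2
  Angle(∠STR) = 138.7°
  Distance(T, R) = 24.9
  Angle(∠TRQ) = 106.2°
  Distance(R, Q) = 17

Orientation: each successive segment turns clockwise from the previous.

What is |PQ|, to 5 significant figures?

26.356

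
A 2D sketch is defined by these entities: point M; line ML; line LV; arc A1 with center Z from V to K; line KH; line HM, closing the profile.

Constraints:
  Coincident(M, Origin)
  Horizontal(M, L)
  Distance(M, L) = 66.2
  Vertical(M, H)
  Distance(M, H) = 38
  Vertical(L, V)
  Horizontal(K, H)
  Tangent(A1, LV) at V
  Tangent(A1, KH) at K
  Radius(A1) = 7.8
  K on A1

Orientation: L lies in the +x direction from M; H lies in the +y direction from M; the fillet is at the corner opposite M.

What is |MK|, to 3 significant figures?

69.7

M is at the origin; M and L share the same y with |ML| = 66.2 and L on the +x side, so L = (66.2, 0.00). M and H share the same x with |MH| = 38.0 and H on the +y side, so H = (0.00, 38.0). The virtual corner opposite M is at (66.2, 38.0). Tangency of A1 to LV means the radius ZV is perpendicular to LV and A1 meets KH tangentially, so ZK is at right angles to KH, with radius 7.8, so the center Z sits 7.8 in from both sides at Z = (58.4, 30.2). That places the tangent points at V = (66.2, 30.2) on LV and K = (58.4, 38.0) on KH. Then |MK| = |K − M| = 69.7.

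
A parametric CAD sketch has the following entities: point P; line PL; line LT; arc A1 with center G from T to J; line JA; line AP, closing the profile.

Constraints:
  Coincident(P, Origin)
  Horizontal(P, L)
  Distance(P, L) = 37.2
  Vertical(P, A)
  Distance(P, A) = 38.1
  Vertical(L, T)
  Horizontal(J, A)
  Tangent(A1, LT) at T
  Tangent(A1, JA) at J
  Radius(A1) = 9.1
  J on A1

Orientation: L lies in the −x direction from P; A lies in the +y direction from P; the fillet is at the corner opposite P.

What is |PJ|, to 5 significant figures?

47.342

The virtual corner opposite P is at (-37.200, 38.100). Since A1 is tangent to LT there, GT ⟂ LT and A1 meets JA tangentially, so GJ is at right angles to JA, with radius 9.1, so the center G sits 9.1 in from both sides at G = (-28.100, 29.000). That places the tangent points at T = (-37.200, 29.000) on LT and J = (-28.100, 38.100) on JA. Then |PJ| = |J − P| = 47.342.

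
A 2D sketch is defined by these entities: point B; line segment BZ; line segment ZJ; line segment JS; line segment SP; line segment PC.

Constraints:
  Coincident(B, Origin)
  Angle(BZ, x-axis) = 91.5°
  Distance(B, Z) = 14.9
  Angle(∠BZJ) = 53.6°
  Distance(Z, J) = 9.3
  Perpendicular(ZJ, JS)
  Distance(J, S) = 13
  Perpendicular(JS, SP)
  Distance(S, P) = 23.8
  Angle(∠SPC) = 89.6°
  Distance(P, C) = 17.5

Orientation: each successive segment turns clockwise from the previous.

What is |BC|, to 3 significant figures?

28.5

B is at the origin; BZ runs at 91.5° with length 14.9, so Z = (-0.390, 14.9). ∠BZJ = 53.6° gives ZJ at -34.9° from the x-axis; with |ZJ| = 9.3, J = (7.24, 9.57). ZJ ⟂ JS, so JS runs at -125°; with |JS| = 13.0, S = (-0.201, -1.09). The perpendicularity gives SP at right angles to JS, so SP runs at 145°; with |SP| = 23.8, P = (-19.7, 12.5). ∠SPC = 89.6° gives PC at 54.7° from the x-axis; with |PC| = 17.5, C = (-9.61, 26.8). Then |BC| = |C − B| = 28.5.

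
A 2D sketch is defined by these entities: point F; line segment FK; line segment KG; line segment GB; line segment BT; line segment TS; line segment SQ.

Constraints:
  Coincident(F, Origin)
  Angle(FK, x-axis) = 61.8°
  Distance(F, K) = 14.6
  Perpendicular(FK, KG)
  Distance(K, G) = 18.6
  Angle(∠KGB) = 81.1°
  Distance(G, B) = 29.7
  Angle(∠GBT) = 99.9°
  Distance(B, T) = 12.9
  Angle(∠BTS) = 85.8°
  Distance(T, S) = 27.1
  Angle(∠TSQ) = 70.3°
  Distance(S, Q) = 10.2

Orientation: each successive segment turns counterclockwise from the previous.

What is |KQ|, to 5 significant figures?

13.651

∠BTS = 85.8° gives TS at 65.000° from the x-axis; with |TS| = 27.1, S = (3.4044, 11.893). ∠TSQ = 70.3° gives SQ at 174.70° from the x-axis; with |SQ| = 10.2, Q = (-6.7520, 12.835). Then |KQ| = |Q − K| = 13.651.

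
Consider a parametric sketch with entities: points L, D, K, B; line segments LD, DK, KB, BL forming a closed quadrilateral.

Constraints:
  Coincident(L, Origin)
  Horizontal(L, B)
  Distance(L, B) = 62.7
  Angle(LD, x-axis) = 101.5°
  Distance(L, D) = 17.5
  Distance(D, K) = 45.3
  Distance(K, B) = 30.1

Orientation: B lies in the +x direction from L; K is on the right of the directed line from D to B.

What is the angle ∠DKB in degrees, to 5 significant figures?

129.02°

Checks: |DK| = 45.30 ✓; |KB| = 30.10 ✓.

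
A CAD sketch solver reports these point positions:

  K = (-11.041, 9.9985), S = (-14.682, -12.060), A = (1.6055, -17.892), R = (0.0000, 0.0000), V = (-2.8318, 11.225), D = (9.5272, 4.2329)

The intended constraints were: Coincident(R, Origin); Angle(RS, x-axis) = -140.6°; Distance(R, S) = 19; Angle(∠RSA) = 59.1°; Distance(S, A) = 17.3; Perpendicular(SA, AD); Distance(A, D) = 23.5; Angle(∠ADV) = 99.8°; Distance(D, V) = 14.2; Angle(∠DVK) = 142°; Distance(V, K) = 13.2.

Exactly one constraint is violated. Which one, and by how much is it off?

Distance(V, K) = 13.2 — off by 4.90.

R = (0.00, 0.00) ✓; RS at -140.6° ✓; |RS| = 19.00 ✓; ∠RSA = 59.10° ✓; |SA| = 17.30 ✓; ∠(SA, AD) = 90.00° ✓; |AD| = 23.50 ✓; ∠ADV = 99.80° ✓; |DV| = 14.20 ✓; ∠DVK = 142.0° ✓; |VK| = 8.300 ✗.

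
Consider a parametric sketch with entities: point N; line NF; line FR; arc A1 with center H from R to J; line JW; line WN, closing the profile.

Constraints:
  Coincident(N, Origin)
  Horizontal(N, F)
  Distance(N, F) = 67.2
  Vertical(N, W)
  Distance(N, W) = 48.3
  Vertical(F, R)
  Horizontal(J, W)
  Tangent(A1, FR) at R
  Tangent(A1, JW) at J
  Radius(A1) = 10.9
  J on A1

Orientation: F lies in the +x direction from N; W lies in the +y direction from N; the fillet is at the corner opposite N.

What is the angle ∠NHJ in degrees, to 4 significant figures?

123.6°

N is at the origin; N and F share the same y with |NF| = 67.2 and F on the +x side, so F = (67.20, 0.000). N and W share the same x with |NW| = 48.3 and W on the +y side, so W = (0.000, 48.30). The virtual corner opposite N is at (67.20, 48.30). A1 meets FR tangentially, so HR is at right angles to FR and the tangent condition forces HJ to be normal to JW, with radius 10.9, so the center H sits 10.9 in from both sides at H = (56.30, 37.40). That places the tangent points at R = (67.20, 37.40) on FR and J = (56.30, 48.30) on JW. Then cos ∠NHJ = HN·HJ / (|HN||HJ|), giving 123.6°.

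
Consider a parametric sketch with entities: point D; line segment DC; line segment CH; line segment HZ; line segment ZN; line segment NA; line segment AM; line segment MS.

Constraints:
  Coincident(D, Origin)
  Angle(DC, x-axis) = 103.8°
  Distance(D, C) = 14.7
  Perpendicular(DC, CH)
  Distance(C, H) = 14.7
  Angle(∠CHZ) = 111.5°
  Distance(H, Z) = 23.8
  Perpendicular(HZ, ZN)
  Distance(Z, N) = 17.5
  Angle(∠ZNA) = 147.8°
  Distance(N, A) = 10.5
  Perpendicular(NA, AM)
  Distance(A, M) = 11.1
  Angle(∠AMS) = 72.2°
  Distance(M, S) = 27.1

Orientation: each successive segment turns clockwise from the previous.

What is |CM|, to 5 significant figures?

15.741

D is at the origin; DC runs at 103.8° with length 14.7, so C = (-3.5064, 14.276). DC ⟂ CH, so CH runs at 13.800°; with |CH| = 14.7, H = (10.769, 17.782). ∠CHZ = 111.5° gives HZ at -54.700° from the x-axis; with |HZ| = 23.8, Z = (24.522, -1.6420). The perpendicularity gives ZN at right angles to HZ, so ZN runs at -144.70°; with |ZN| = 17.5, N = (10.240, -11.754). ∠ZNA = 147.8° gives NA at -176.90° from the x-axis; with |NA| = 10.5, A = (-0.24480, -12.322). NA is perpendicular to AM, so AM runs at 93.100°; with |AM| = 11.1, M = (-0.84507, -1.2385). Then |CM| = |M − C| = 15.741.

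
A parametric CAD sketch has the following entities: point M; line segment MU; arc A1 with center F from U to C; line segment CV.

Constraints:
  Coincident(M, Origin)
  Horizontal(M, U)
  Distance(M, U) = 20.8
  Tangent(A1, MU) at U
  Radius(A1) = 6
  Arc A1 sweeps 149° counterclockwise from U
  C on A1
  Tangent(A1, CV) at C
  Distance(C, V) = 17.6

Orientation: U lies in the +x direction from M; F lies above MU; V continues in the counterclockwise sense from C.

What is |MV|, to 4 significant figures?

22.04

M is at the origin; MU is horizontal with |MU| = 20.8 and U on the +x side, so U = (20.80, 0.000). A1 meets MU tangentially, so FU is at right angles to MU, so F = U + (0, 6) = (20.80, 6.000). On A1, U sits at bearing -90° from F; a 149° counterclockwise sweep puts C at bearing 59°, so C = F + 6.0·(cos 59°, sin 59°) = (23.89, 11.14). A1 meets CV tangentially, so FC is at right angles to CV, so CV runs along (−sin 59°, cos 59°); with |CV| = 17.6, V = (8.804, 20.21). Then |MV| = |V − M| = 22.04.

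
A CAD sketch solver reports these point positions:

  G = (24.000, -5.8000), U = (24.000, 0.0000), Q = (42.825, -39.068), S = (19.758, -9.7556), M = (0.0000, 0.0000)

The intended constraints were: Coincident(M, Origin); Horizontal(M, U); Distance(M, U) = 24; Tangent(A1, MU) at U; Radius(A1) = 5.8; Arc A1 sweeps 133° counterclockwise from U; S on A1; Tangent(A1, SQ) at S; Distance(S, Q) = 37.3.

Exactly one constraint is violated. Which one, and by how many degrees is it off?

Tangent(A1, SQ) at S — off by 4.80°.

M = (0.00, 0.00) ✓; M.y = 0.00, U.y = 0.00 ✓; |MU| = 24.00 ✓; ∠(GU, UM) = 90.00° ✓; |GU| = 5.800 ✓; bearing(G→S) − bearing(G→U) = 133.0° ✓; |GS| = 5.800 ✓; ∠(GS, SQ) = 94.80° ✗; |SQ| = 37.30 ✓.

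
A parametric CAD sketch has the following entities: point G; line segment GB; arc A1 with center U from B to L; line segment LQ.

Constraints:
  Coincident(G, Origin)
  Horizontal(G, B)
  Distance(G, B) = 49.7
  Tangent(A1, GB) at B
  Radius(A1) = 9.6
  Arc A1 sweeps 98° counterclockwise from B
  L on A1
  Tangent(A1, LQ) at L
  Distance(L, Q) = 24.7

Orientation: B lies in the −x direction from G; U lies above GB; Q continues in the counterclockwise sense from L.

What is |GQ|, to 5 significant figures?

56.183

G is at the origin; GB is horizontal with |GB| = 49.7 and B on the −x side, so B = (-49.700, 0.0000). Tangency of A1 to GB means the radius UB is perpendicular to GB, so U = B + (0, 9.6) = (-49.700, 9.6000). On A1, B sits at bearing -90° from U; a 98° counterclockwise sweep puts L at bearing 8°, so L = U + 9.6·(cos 8°, sin 8°) = (-40.193, 10.936). A1 meets LQ tangentially, so UL is at right angles to LQ, so LQ runs along (−sin 8°, cos 8°); with |LQ| = 24.7, Q = (-43.631, 35.396). Then |GQ| = |Q − G| = 56.183.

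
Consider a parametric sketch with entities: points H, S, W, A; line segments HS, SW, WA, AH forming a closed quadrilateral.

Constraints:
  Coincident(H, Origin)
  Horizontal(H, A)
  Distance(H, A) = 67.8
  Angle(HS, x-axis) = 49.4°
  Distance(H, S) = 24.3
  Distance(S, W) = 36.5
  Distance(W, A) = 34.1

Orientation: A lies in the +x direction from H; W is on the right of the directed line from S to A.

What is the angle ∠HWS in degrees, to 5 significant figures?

38.095°

Checks: |SW| = 36.50 ✓; |WA| = 34.10 ✓.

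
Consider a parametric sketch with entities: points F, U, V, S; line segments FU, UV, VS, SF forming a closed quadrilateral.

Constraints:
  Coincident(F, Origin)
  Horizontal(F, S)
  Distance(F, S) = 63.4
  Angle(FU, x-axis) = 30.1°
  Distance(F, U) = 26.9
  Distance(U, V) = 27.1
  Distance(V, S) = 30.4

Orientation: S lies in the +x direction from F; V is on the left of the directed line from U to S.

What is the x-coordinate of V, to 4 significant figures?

47.39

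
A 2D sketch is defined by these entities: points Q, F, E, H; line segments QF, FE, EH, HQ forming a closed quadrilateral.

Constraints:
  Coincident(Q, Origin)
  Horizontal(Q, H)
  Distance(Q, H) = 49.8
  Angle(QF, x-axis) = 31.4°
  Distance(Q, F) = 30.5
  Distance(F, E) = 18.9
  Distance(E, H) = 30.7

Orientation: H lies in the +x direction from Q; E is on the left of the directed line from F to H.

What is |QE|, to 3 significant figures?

49.1

Checks: |FE| = 18.90 ✓; |EH| = 30.70 ✓.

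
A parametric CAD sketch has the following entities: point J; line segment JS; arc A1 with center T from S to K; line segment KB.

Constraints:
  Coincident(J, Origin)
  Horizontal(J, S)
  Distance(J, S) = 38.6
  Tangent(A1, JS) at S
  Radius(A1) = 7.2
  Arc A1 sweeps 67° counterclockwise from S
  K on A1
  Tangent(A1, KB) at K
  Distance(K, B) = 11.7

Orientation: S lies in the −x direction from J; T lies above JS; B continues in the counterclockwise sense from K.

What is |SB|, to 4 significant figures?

18.85

J is at the origin; JS is horizontal with |JS| = 38.6 and S on the −x side, so S = (-38.60, 0.000). The tangent condition forces TS to be normal to JS, so T = S + (0, 7.2) = (-38.60, 7.200). On A1, S sits at bearing -90° from T; a 67° counterclockwise sweep puts K at bearing -23°, so K = T + 7.2·(cos -23°, sin -23°) = (-31.97, 4.387). Tangency of A1 to KB means the radius TK is perpendicular to KB, so KB runs along (−sin -23°, cos -23°); with |KB| = 11.7, B = (-27.40, 15.16). Then |SB| = |B − S| = 18.85.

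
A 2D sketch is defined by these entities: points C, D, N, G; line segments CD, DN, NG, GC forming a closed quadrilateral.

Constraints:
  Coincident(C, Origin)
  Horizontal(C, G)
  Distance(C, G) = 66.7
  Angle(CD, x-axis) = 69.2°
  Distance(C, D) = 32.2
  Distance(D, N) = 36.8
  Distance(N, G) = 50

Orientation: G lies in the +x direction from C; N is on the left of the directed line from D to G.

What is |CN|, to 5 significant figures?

63.727

Checks: |DN| = 36.80 ✓; |NG| = 50.00 ✓.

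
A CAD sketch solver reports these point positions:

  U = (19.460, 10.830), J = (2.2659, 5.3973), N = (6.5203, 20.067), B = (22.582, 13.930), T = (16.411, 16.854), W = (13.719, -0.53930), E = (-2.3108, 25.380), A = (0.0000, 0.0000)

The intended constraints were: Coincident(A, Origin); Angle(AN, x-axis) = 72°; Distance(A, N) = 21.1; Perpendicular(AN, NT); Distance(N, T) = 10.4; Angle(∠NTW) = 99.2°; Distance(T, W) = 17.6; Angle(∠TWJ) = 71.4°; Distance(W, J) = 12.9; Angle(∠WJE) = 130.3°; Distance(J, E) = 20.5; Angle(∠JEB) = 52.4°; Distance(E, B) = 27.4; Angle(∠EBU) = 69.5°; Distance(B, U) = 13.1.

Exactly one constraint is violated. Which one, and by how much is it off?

Distance(B, U) = 13.1 — off by 8.70.

A = (0.00, 0.00) ✓; AN at 72.00° ✓; |AN| = 21.10 ✓; ∠(AN, NT) = 90.00° ✓; |NT| = 10.40 ✓; ∠NTW = 99.20° ✓; |TW| = 17.60 ✓; ∠TWJ = 71.40° ✓; |WJ| = 12.90 ✓; ∠WJE = 130.3° ✓; |JE| = 20.50 ✓; ∠JEB = 52.40° ✓; |EB| = 27.40 ✓; ∠EBU = 69.50° ✓; |BU| = 4.400 ✗.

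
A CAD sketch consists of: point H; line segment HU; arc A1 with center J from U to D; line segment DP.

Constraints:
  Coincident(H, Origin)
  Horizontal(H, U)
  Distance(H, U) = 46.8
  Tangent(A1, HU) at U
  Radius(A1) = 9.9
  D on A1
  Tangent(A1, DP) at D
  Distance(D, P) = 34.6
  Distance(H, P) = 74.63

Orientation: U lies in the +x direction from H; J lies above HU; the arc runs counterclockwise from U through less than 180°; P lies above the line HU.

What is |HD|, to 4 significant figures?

57.27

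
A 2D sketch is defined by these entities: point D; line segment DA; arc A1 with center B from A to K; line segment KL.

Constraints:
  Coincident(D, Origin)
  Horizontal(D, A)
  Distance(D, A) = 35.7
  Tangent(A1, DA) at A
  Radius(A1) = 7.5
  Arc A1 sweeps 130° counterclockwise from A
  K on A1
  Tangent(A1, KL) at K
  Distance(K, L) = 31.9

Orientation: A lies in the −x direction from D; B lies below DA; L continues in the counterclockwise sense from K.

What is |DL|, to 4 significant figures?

42.30

D is at the origin; D and A share the same y with |DA| = 35.7 and A on the −x side, so A = (-35.70, 0.000). A1 meets DA tangentially, so BA is at right angles to DA, so B = A + (0, -7.5) = (-35.70, -7.500). On A1, A sits at bearing 90° from B; a 130° counterclockwise sweep puts K at bearing 220°, so K = B + 7.5·(cos 220°, sin 220°) = (-41.45, -12.32). The tangent condition forces BK to be normal to KL, so KL runs along (−sin 220°, cos 220°); with |KL| = 31.9, L = (-20.94, -36.76). Then |DL| = |L − D| = 42.30.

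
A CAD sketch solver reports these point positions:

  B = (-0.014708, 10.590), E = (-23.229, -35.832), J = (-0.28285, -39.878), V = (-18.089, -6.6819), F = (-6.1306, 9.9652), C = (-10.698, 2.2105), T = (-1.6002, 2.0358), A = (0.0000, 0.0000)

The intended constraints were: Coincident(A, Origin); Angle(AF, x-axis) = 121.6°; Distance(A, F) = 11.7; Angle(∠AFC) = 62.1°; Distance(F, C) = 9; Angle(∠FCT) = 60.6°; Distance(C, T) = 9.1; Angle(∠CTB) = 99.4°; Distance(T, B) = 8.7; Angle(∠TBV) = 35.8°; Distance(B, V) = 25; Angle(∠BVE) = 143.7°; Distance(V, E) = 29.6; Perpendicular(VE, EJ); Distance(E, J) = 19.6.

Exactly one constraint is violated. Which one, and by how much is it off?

Distance(E, J) = 19.6 — off by 3.70.

A = (0.00, 0.00) ✓; AF at 121.6° ✓; |AF| = 11.70 ✓; ∠AFC = 62.10° ✓; |FC| = 9.000 ✓; ∠FCT = 60.60° ✓; |CT| = 9.099 ✓; ∠CTB = 99.40° ✓; |TB| = 8.700 ✓; ∠TBV = 35.80° ✓; |BV| = 25.00 ✓; ∠BVE = 143.7° ✓; |VE| = 29.60 ✓; ∠(VE, EJ) = 90.00° ✓; |EJ| = 23.30 ✗.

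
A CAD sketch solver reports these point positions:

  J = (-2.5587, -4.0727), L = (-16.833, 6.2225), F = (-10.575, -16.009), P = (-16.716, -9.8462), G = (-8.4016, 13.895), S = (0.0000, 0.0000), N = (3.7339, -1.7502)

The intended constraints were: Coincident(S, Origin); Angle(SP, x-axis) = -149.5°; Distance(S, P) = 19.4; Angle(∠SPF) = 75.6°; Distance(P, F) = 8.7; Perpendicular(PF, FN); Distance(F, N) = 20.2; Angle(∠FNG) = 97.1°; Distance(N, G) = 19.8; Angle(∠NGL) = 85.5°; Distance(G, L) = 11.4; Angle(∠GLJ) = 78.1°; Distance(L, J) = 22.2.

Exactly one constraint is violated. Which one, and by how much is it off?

Distance(L, J) = 22.2 — off by 4.60.

S = (0.00, 0.00) ✓; SP at -149.5° ✓; |SP| = 19.40 ✓; ∠SPF = 75.60° ✓; |PF| = 8.700 ✓; ∠(PF, FN) = 90.00° ✓; |FN| = 20.20 ✓; ∠FNG = 97.10° ✓; |NG| = 19.80 ✓; ∠NGL = 85.50° ✓; |GL| = 11.40 ✓; ∠GLJ = 78.10° ✓; |LJ| = 17.60 ✗.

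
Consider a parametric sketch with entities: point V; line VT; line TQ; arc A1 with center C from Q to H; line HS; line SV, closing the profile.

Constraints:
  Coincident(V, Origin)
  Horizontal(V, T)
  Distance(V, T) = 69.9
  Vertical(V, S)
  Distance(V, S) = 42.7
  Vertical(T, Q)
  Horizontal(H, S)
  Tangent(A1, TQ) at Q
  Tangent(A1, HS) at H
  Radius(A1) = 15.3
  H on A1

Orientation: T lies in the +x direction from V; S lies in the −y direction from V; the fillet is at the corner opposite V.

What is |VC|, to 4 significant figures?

61.09

V is at the origin; VT is horizontal with |VT| = 69.9 and T on the +x side, so T = (69.90, 0.000). V and S share the same x with |VS| = 42.7 and S on the −y side, so S = (0.000, -42.70). The virtual corner opposite V is at (69.90, -42.70). Tangency of A1 to TQ means the radius CQ is perpendicular to TQ and since A1 is tangent to HS there, CH ⟂ HS, with radius 15.3, so the center C sits 15.3 in from both sides at C = (54.60, -27.40). Then |VC| = |C − V| = 61.09.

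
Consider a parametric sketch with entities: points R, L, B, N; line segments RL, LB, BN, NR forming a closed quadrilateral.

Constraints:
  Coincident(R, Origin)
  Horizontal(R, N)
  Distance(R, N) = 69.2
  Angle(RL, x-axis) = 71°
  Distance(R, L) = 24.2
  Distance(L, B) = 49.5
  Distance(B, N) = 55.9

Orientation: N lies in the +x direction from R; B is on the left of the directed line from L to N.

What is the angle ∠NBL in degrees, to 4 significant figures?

76.51°

Checks: |LB| = 49.50 ✓; |BN| = 55.90 ✓.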